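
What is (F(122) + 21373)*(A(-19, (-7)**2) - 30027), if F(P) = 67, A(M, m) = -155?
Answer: -647102080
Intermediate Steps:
(F(122) + 21373)*(A(-19, (-7)**2) - 30027) = (67 + 21373)*(-155 - 30027) = 21440*(-30182) = -647102080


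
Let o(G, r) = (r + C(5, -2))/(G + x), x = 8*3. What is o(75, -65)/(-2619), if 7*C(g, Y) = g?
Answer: 50/201663 ≈ 0.00024794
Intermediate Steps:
C(g, Y) = g/7
x = 24
o(G, r) = (5/7 + r)/(24 + G) (o(G, r) = (r + (1/7)*5)/(G + 24) = (r + 5/7)/(24 + G) = (5/7 + r)/(24 + G))
o(75, -65)/(-2619) = ((5/7 - 65)/(24 + 75))/(-2619) = (-450/7/99)*(-1/2619) = ((1/99)*(-450/7))*(-1/2619) = -50/77*(-1/2619) = 50/201663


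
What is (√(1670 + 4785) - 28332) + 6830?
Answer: -21502 + √6455 ≈ -21422.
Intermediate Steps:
(√(1670 + 4785) - 28332) + 6830 = (√6455 - 28332) + 6830 = (-28332 + √6455) + 6830 = -21502 + √6455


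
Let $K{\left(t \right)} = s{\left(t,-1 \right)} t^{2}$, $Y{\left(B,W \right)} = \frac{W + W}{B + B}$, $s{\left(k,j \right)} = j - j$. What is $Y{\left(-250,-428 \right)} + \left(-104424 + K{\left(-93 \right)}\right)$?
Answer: $- \frac{13052786}{125} \approx -1.0442 \cdot 10^{5}$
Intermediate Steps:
$s{\left(k,j \right)} = 0$
$Y{\left(B,W \right)} = \frac{W}{B}$ ($Y{\left(B,W \right)} = \frac{2 W}{2 B} = 2 W \frac{1}{2 B} = \frac{W}{B}$)
$K{\left(t \right)} = 0$ ($K{\left(t \right)} = 0 t^{2} = 0$)
$Y{\left(-250,-428 \right)} + \left(-104424 + K{\left(-93 \right)}\right) = - \frac{428}{-250} + \left(-104424 + 0\right) = \left(-428\right) \left(- \frac{1}{250}\right) - 104424 = \frac{214}{125} - 104424 = - \frac{13052786}{125}$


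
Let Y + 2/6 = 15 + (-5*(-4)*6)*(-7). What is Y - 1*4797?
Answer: -16867/3 ≈ -5622.3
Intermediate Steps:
Y = -2476/3 (Y = -⅓ + (15 + (-5*(-4)*6)*(-7)) = -⅓ + (15 + (20*6)*(-7)) = -⅓ + (15 + 120*(-7)) = -⅓ + (15 - 840) = -⅓ - 825 = -2476/3 ≈ -825.33)
Y - 1*4797 = -2476/3 - 1*4797 = -2476/3 - 4797 = -16867/3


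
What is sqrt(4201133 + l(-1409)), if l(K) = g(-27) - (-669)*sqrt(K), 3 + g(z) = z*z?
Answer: sqrt(4201859 + 669*I*sqrt(1409)) ≈ 2049.9 + 6.125*I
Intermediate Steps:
g(z) = -3 + z**2 (g(z) = -3 + z*z = -3 + z**2)
l(K) = 726 + 669*sqrt(K) (l(K) = (-3 + (-27)**2) - (-669)*sqrt(K) = (-3 + 729) + 669*sqrt(K) = 726 + 669*sqrt(K))
sqrt(4201133 + l(-1409)) = sqrt(4201133 + (726 + 669*sqrt(-1409))) = sqrt(4201133 + (726 + 669*(I*sqrt(1409)))) = sqrt(4201133 + (726 + 669*I*sqrt(1409))) = sqrt(4201859 + 669*I*sqrt(1409))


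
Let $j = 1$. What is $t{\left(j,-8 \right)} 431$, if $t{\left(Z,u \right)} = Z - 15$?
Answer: $-6034$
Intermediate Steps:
$t{\left(Z,u \right)} = -15 + Z$ ($t{\left(Z,u \right)} = Z - 15 = -15 + Z$)
$t{\left(j,-8 \right)} 431 = \left(-15 + 1\right) 431 = \left(-14\right) 431 = -6034$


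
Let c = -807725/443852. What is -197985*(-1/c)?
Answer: -17575207644/161545 ≈ -1.0879e+5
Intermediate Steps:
c = -807725/443852 (c = -807725*1/443852 = -807725/443852 ≈ -1.8198)
-197985*(-1/c) = -197985/((-1*(-807725/443852))) = -197985/807725/443852 = -197985*443852/807725 = -17575207644/161545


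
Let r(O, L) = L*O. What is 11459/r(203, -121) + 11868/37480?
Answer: -4927487/32879330 ≈ -0.14987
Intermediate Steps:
11459/r(203, -121) + 11868/37480 = 11459/((-121*203)) + 11868/37480 = 11459/(-24563) + 11868*(1/37480) = 11459*(-1/24563) + 2967/9370 = -1637/3509 + 2967/9370 = -4927487/32879330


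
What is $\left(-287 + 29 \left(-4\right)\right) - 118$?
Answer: $-521$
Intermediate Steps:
$\left(-287 + 29 \left(-4\right)\right) - 118 = \left(-287 - 116\right) - 118 = -403 - 118 = -521$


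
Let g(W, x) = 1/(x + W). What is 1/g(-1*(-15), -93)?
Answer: -78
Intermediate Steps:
g(W, x) = 1/(W + x)
1/g(-1*(-15), -93) = 1/(1/(-1*(-15) - 93)) = 1/(1/(15 - 93)) = 1/(1/(-78)) = 1/(-1/78) = -78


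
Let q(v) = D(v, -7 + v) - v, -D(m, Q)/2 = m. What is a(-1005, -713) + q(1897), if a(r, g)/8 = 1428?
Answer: 5733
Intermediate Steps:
a(r, g) = 11424 (a(r, g) = 8*1428 = 11424)
D(m, Q) = -2*m
q(v) = -3*v (q(v) = -2*v - v = -3*v)
a(-1005, -713) + q(1897) = 11424 - 3*1897 = 11424 - 5691 = 5733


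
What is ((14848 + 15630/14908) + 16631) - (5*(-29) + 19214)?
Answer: 92511955/7454 ≈ 12411.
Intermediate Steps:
((14848 + 15630/14908) + 16631) - (5*(-29) + 19214) = ((14848 + 15630*(1/14908)) + 16631) - (-145 + 19214) = ((14848 + 7815/7454) + 16631) - 1*19069 = (110684807/7454 + 16631) - 19069 = 234652281/7454 - 19069 = 92511955/7454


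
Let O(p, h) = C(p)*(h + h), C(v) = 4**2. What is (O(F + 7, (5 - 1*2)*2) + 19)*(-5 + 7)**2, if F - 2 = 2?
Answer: 844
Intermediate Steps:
F = 4 (F = 2 + 2 = 4)
C(v) = 16
O(p, h) = 32*h (O(p, h) = 16*(h + h) = 16*(2*h) = 32*h)
(O(F + 7, (5 - 1*2)*2) + 19)*(-5 + 7)**2 = (32*((5 - 1*2)*2) + 19)*(-5 + 7)**2 = (32*((5 - 2)*2) + 19)*2**2 = (32*(3*2) + 19)*4 = (32*6 + 19)*4 = (192 + 19)*4 = 211*4 = 844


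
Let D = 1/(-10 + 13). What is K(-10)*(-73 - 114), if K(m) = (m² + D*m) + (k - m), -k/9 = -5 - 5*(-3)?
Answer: -9350/3 ≈ -3116.7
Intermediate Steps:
D = ⅓ (D = 1/3 = ⅓ ≈ 0.33333)
k = -90 (k = -9*(-5 - 5*(-3)) = -9*(-5 + 15) = -9*10 = -90)
K(m) = -90 + m² - 2*m/3 (K(m) = (m² + m/3) + (-90 - m) = -90 + m² - 2*m/3)
K(-10)*(-73 - 114) = (-90 + (-10)² - ⅔*(-10))*(-73 - 114) = (-90 + 100 + 20/3)*(-187) = (50/3)*(-187) = -9350/3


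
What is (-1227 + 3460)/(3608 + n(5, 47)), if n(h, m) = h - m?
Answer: 2233/3566 ≈ 0.62619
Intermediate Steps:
(-1227 + 3460)/(3608 + n(5, 47)) = (-1227 + 3460)/(3608 + (5 - 1*47)) = 2233/(3608 + (5 - 47)) = 2233/(3608 - 42) = 2233/3566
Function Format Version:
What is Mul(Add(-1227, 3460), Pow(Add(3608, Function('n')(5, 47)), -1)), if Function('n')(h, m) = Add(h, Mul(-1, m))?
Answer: Rational(2233, 3566) ≈ 0.62619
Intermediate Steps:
Mul(Add(-1227, 3460), Pow(Add(3608, Function('n')(5, 47)), -1)) = Mul(Add(-1227, 3460), Pow(Add(3608, Add(5, Mul(-1, 47))), -1)) = Mul(2233, Pow(Add(3608, Add(5, -47)), -1)) = Mul(2233, Pow(Add(3608, -42), -1)) = Mul(2233, Pow(3566, -1)) = Mul(2233, Rational(1, 3566)) = Rational(2233, 3566)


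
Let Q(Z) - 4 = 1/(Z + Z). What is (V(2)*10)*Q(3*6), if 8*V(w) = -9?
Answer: -725/16 ≈ -45.313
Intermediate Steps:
V(w) = -9/8 (V(w) = (1/8)*(-9) = -9/8)
Q(Z) = 4 + 1/(2*Z) (Q(Z) = 4 + 1/(Z + Z) = 4 + 1/(2*Z))
(V(2)*10)*Q(3*6) = (-9/8*10)*(4 + 1/(2*((3*6)))) = -45*(4 + (1/2)/18)/4 = -45*(4 + (1/2)*(1/18))/4 = -45*(4 + 1/36)/4 = -45/4*145/36 = -725/16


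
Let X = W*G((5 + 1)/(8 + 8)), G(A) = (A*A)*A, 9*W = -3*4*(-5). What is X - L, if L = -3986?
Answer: 510253/128 ≈ 3986.4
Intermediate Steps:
W = 20/3 (W = (-3*4*(-5))/9 = (-12*(-5))/9 = (⅑)*60 = 20/3 ≈ 6.6667)
G(A) = A³ (G(A) = A²*A = A³)
X = 45/128 (X = 20*((5 + 1)/(8 + 8))³/3 = 20*(6/16)³/3 = 20*(6*(1/16))³/3 = 20*(3/8)³/3 = (20/3)*(27/512) = 45/128 ≈ 0.35156)
X - L = 45/128 - 1*(-3986) = 45/128 + 3986 = 510253/128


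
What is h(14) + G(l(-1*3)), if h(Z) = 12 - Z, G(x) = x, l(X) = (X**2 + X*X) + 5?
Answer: 21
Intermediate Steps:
l(X) = 5 + 2*X**2 (l(X) = (X**2 + X**2) + 5 = 2*X**2 + 5 = 5 + 2*X**2)
h(14) + G(l(-1*3)) = (12 - 1*14) + (5 + 2*(-1*3)**2) = (12 - 14) + (5 + 2*(-3)**2) = -2 + (5 + 2*9) = -2 + (5 + 18) = -2 + 23 = 21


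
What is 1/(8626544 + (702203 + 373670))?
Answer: 1/9702417 ≈ 1.0307e-7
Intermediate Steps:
1/(8626544 + (702203 + 373670)) = 1/(8626544 + 1075873) = 1/9702417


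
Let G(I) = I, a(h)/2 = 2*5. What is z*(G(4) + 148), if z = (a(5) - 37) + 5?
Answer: -1824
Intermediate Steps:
a(h) = 20 (a(h) = 2*(2*5) = 2*10 = 20)
z = -12 (z = (20 - 37) + 5 = -17 + 5 = -12)
z*(G(4) + 148) = -12*(4 + 148) = -12*152 = -1824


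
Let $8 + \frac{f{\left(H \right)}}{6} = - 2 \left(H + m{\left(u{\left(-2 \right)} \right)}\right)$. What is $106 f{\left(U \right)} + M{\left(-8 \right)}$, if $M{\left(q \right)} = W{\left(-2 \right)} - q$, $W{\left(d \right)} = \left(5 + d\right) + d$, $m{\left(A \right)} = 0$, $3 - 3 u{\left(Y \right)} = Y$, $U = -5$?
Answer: $1281$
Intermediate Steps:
$u{\left(Y \right)} = 1 - \frac{Y}{3}$
$f{\left(H \right)} = -48 - 12 H$ ($f{\left(H \right)} = -48 + 6 \left(- 2 \left(H + 0\right)\right) = -48 + 6 \left(- 2 H\right) = -48 - 12 H$)
$W{\left(d \right)} = 5 + 2 d$
$M{\left(q \right)} = 1 - q$ ($M{\left(q \right)} = \left(5 + 2 \left(-2\right)\right) - q = \left(5 - 4\right) - q = 1 - q$)
$106 f{\left(U \right)} + M{\left(-8 \right)} = 106 \left(-48 - -60\right) + \left(1 - -8\right) = 106 \left(-48 + 60\right) + \left(1 + 8\right) = 106 \cdot 12 + 9 = 1272 + 9 = 1281$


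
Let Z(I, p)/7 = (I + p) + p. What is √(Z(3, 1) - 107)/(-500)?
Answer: -3*I*√2/250 ≈ -0.016971*I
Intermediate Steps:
Z(I, p) = 7*I + 14*p (Z(I, p) = 7*((I + p) + p) = 7*(I + 2*p) = 7*I + 14*p)
√(Z(3, 1) - 107)/(-500) = √((7*3 + 14*1) - 107)/(-500) = √((21 + 14) - 107)*(-1/500) = √(35 - 107)*(-1/500) = √(-72)*(-1/500) = (6*I*√2)*(-1/500) = -3*I*√2/250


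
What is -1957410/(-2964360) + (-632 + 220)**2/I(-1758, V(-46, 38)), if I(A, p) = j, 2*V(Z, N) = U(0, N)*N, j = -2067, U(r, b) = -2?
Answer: -2376839797/29177772 ≈ -81.461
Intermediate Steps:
V(Z, N) = -N (V(Z, N) = (-2*N)/2 = -N)
I(A, p) = -2067
-1957410/(-2964360) + (-632 + 220)**2/I(-1758, V(-46, 38)) = -1957410/(-2964360) + (-632 + 220)**2/(-2067) = -1957410*(-1/2964360) + (-412)**2*(-1/2067) = 9321/14116 + 169744*(-1/2067) = 9321/14116 - 169744/2067 = -2376839797/29177772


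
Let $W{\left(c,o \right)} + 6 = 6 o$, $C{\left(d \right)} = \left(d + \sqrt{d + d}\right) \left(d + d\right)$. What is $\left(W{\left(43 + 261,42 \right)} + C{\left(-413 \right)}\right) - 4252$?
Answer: $337132 - 826 i \sqrt{826} \approx 3.3713 \cdot 10^{5} - 23739.0 i$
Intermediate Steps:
$C{\left(d \right)} = 2 d \left(d + \sqrt{2} \sqrt{d}\right)$ ($C{\left(d \right)} = \left(d + \sqrt{2 d}\right) 2 d = \left(d + \sqrt{2} \sqrt{d}\right) 2 d = 2 d \left(d + \sqrt{2} \sqrt{d}\right)$)
$W{\left(c,o \right)} = -6 + 6 o$
$\left(W{\left(43 + 261,42 \right)} + C{\left(-413 \right)}\right) - 4252 = \left(\left(-6 + 6 \cdot 42\right) + \left(2 \left(-413\right)^{2} + 2 \sqrt{2} \left(-413\right)^{\frac{3}{2}}\right)\right) - 4252 = \left(\left(-6 + 252\right) + \left(2 \cdot 170569 + 2 \sqrt{2} \left(- 413 i \sqrt{413}\right)\right)\right) - 4252 = \left(246 + \left(341138 - 826 i \sqrt{826}\right)\right) - 4252 = \left(341384 - 826 i \sqrt{826}\right) - 4252 = 337132 - 826 i \sqrt{826}$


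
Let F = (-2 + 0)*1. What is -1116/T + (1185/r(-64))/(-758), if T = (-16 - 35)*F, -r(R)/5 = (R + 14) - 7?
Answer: -2680115/244834 ≈ -10.947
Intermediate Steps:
r(R) = -35 - 5*R (r(R) = -5*((R + 14) - 7) = -5*((14 + R) - 7) = -5*(7 + R) = -35 - 5*R)
F = -2 (F = -2*1 = -2)
T = 102 (T = (-16 - 35)*(-2) = -51*(-2) = 102)
-1116/T + (1185/r(-64))/(-758) = -1116/102 + (1185/(-35 - 5*(-64)))/(-758) = -1116*1/102 + (1185/(-35 + 320))*(-1/758) = -186/17 + (1185/285)*(-1/758) = -186/17 + (1185*(1/285))*(-1/758) = -186/17 + (79/19)*(-1/758) = -186/17 - 79/14402 = -2680115/244834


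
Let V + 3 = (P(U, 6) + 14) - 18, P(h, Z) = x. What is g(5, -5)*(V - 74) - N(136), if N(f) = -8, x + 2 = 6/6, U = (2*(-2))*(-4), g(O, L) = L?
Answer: 418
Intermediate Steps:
U = 16 (U = -4*(-4) = 16)
x = -1 (x = -2 + 6/6 = -2 + 6*(⅙) = -2 + 1 = -1)
P(h, Z) = -1
V = -8 (V = -3 + ((-1 + 14) - 18) = -3 + (13 - 18) = -3 - 5 = -8)
g(5, -5)*(V - 74) - N(136) = -5*(-8 - 74) - 1*(-8) = -5*(-82) + 8 = 410 + 8 = 418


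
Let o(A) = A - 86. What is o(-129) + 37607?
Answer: 37392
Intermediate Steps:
o(A) = -86 + A
o(-129) + 37607 = (-86 - 129) + 37607 = -215 + 37607 = 37392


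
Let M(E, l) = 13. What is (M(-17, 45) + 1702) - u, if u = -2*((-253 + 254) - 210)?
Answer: 1297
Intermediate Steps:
u = 418 (u = -2*(1 - 210) = -2*(-209) = 418)
(M(-17, 45) + 1702) - u = (13 + 1702) - 1*418 = 1715 - 418 = 1297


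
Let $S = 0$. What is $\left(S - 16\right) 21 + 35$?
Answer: $-301$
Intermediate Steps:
$\left(S - 16\right) 21 + 35 = \left(0 - 16\right) 21 + 35 = \left(-16\right) 21 + 35 = -336 + 35 = -301$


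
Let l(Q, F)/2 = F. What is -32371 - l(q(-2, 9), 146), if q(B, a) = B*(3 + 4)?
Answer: -32663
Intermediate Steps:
q(B, a) = 7*B (q(B, a) = B*7 = 7*B)
l(Q, F) = 2*F
-32371 - l(q(-2, 9), 146) = -32371 - 2*146 = -32371 - 1*292 = -32371 - 292 = -32663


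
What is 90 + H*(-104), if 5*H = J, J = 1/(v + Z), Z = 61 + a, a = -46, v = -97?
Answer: 18502/205 ≈ 90.254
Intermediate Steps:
Z = 15 (Z = 61 - 46 = 15)
J = -1/82 (J = 1/(-97 + 15) = 1/(-82) = -1/82 ≈ -0.012195)
H = -1/410 (H = (⅕)*(-1/82) = -1/410 ≈ -0.0024390)
90 + H*(-104) = 90 - 1/410*(-104) = 90 + 52/205 = 18502/205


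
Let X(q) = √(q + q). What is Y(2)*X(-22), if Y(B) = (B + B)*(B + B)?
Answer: 32*I*√11 ≈ 106.13*I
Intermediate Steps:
X(q) = √2*√q (X(q) = √(2*q) = √2*√q)
Y(B) = 4*B² (Y(B) = (2*B)*(2*B) = 4*B²)
Y(2)*X(-22) = (4*2²)*(√2*√(-22)) = (4*4)*(√2*(I*√22)) = 16*(2*I*√11) = 32*I*√11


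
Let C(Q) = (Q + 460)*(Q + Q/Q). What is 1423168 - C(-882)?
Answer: 1051386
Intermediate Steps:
C(Q) = (1 + Q)*(460 + Q) (C(Q) = (460 + Q)*(Q + 1) = (460 + Q)*(1 + Q) = (1 + Q)*(460 + Q))
1423168 - C(-882) = 1423168 - (460 + (-882)² + 461*(-882)) = 1423168 - (460 + 777924 - 406602) = 1423168 - 1*371782 = 1423168 - 371782 = 1051386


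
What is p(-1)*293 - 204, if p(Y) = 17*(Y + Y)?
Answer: -10166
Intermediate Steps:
p(Y) = 34*Y (p(Y) = 17*(2*Y) = 34*Y)
p(-1)*293 - 204 = (34*(-1))*293 - 204 = -34*293 - 204 = -9962 - 204 = -10166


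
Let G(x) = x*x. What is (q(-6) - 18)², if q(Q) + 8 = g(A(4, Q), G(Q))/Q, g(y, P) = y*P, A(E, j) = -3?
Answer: 64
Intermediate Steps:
G(x) = x²
g(y, P) = P*y
q(Q) = -8 - 3*Q (q(Q) = -8 + (Q²*(-3))/Q = -8 + (-3*Q²)/Q = -8 - 3*Q)
(q(-6) - 18)² = ((-8 - 3*(-6)) - 18)² = ((-8 + 18) - 18)² = (10 - 18)² = (-8)² = 64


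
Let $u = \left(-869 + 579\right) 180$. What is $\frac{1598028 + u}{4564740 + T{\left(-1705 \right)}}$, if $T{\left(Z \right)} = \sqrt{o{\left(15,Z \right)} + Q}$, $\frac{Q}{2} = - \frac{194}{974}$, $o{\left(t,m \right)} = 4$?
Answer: $\frac{1718209757299320}{5073773283659723} - \frac{772914 \sqrt{854198}}{5073773283659723} \approx 0.33864$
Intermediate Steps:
$u = -52200$ ($u = \left(-290\right) 180 = -52200$)
$Q = - \frac{194}{487}$ ($Q = 2 \left(- \frac{194}{974}\right) = 2 \left(\left(-194\right) \frac{1}{974}\right) = 2 \left(- \frac{97}{487}\right) = - \frac{194}{487} \approx -0.39836$)
$T{\left(Z \right)} = \frac{\sqrt{854198}}{487}$ ($T{\left(Z \right)} = \sqrt{4 - \frac{194}{487}} = \sqrt{\frac{1754}{487}} = \frac{\sqrt{854198}}{487}$)
$\frac{1598028 + u}{4564740 + T{\left(-1705 \right)}} = \frac{1598028 - 52200}{4564740 + \frac{\sqrt{854198}}{487}} = \frac{1545828}{4564740 + \frac{\sqrt{854198}}{487}}$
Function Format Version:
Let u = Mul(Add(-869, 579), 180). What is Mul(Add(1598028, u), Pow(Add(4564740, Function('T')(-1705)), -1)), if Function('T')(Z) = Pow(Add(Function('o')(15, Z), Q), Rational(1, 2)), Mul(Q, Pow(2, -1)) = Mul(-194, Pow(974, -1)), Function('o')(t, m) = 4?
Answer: Add(Rational(1718209757299320, 5073773283659723), Mul(Rational(-772914, 5073773283659723), Pow(854198, Rational(1, 2)))) ≈ 0.33864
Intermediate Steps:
u = -52200 (u = Mul(-290, 180) = -52200)
Q = Rational(-194, 487) (Q = Mul(2, Mul(-194, Pow(974, -1))) = Mul(2, Mul(-194, Rational(1, 974))) = Mul(2, Rational(-97, 487)) = Rational(-194, 487) ≈ -0.39836)
Function('T')(Z) = Mul(Rational(1, 487), Pow(854198, Rational(1, 2))) (Function('T')(Z) = Pow(Add(4, Rational(-194, 487)), Rational(1, 2)) = Pow(Rational(1754, 487), Rational(1, 2)) = Mul(Rational(1, 487), Pow(854198, Rational(1, 2))))
Mul(Add(1598028, u), Pow(Add(4564740, Function('T')(-1705)), -1)) = Mul(Add(1598028, -52200), Pow(Add(4564740, Mul(Rational(1, 487), Pow(854198, Rational(1, 2)))), -1)) = Mul(1545828, Pow(Add(4564740, Mul(Rational(1, 487), Pow(854198, Rational(1, 2)))), -1))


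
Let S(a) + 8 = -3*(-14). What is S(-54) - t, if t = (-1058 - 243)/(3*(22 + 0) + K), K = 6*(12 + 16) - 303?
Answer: 1045/69 ≈ 15.145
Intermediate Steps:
K = -135 (K = 6*28 - 303 = 168 - 303 = -135)
S(a) = 34 (S(a) = -8 - 3*(-14) = -8 + 42 = 34)
t = 1301/69 (t = (-1058 - 243)/(3*(22 + 0) - 135) = -1301/(3*22 - 135) = -1301/(66 - 135) = -1301/(-69) = -1301*(-1/69) = 1301/69 ≈ 18.855)
S(-54) - t = 34 - 1*1301/69 = 34 - 1301/69 = 1045/69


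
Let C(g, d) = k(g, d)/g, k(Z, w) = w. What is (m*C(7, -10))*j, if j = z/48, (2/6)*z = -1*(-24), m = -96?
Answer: 1440/7 ≈ 205.71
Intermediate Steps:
z = 72 (z = 3*(-1*(-24)) = 3*24 = 72)
C(g, d) = d/g
j = 3/2 (j = 72/48 = 72*(1/48) = 3/2 ≈ 1.5000)
(m*C(7, -10))*j = -(-960)/7*(3/2) = -96*(-10/7)*(3/2) = (960/7)*(3/2) = 1440/7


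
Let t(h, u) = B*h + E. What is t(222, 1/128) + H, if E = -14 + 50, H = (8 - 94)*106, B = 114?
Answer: 16228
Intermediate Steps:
H = -9116 (H = -86*106 = -9116)
E = 36
t(h, u) = 36 + 114*h (t(h, u) = 114*h + 36 = 36 + 114*h)
t(222, 1/128) + H = (36 + 114*222) - 9116 = (36 + 25308) - 9116 = 25344 - 9116 = 16228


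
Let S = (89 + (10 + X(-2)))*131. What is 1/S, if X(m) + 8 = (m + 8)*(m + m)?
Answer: 1/8777 ≈ 0.00011393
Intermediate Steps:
X(m) = -8 + 2*m*(8 + m) (X(m) = -8 + (m + 8)*(m + m) = -8 + (8 + m)*(2*m) = -8 + 2*m*(8 + m))
S = 8777 (S = (89 + (10 + (-8 + 2*(-2)² + 16*(-2))))*131 = (89 + (10 + (-8 + 2*4 - 32)))*131 = (89 + (10 + (-8 + 8 - 32)))*131 = (89 + (10 - 32))*131 = (89 - 22)*131 = 67*131 = 8777)
1/S = 1/8777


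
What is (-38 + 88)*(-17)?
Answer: -850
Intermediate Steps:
(-38 + 88)*(-17) = 50*(-17) = -850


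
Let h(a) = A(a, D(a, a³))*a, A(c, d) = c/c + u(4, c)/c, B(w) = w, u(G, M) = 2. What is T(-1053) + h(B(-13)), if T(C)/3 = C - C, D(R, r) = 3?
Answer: -11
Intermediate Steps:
A(c, d) = 1 + 2/c (A(c, d) = c/c + 2/c = 1 + 2/c)
T(C) = 0 (T(C) = 3*(C - C) = 3*0 = 0)
h(a) = 2 + a (h(a) = ((2 + a)/a)*a = 2 + a)
T(-1053) + h(B(-13)) = 0 + (2 - 13) = 0 - 11 = -11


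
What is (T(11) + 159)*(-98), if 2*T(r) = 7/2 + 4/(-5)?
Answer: -157143/10 ≈ -15714.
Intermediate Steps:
T(r) = 27/20 (T(r) = (7/2 + 4/(-5))/2 = (7*(½) + 4*(-⅕))/2 = (7/2 - ⅘)/2 = (½)*(27/10) = 27/20)
(T(11) + 159)*(-98) = (27/20 + 159)*(-98) = (3207/20)*(-98) = -157143/10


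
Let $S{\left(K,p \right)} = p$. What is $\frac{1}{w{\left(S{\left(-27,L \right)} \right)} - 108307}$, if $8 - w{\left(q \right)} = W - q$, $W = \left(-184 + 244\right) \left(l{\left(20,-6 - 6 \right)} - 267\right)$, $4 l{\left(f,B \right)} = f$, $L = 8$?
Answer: $- \frac{1}{92571} \approx -1.0803 \cdot 10^{-5}$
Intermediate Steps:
$l{\left(f,B \right)} = \frac{f}{4}$
$W = -15720$ ($W = \left(-184 + 244\right) \left(\frac{1}{4} \cdot 20 - 267\right) = 60 \left(5 - 267\right) = 60 \left(-262\right) = -15720$)
$w{\left(q \right)} = 15728 + q$ ($w{\left(q \right)} = 8 - \left(-15720 - q\right) = 8 + \left(15720 + q\right) = 15728 + q$)
$\frac{1}{w{\left(S{\left(-27,L \right)} \right)} - 108307} = \frac{1}{\left(15728 + 8\right) - 108307} = \frac{1}{15736 - 108307} = \frac{1}{-92571} = - \frac{1}{92571}$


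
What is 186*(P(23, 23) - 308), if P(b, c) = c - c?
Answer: -57288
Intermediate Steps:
P(b, c) = 0
186*(P(23, 23) - 308) = 186*(0 - 308) = 186*(-308) = -57288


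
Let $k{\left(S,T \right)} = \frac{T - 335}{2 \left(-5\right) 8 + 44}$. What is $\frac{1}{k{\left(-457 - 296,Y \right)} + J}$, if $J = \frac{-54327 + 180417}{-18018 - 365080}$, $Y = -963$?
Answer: $\frac{3447882}{123180491} \approx 0.02799$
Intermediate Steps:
$k{\left(S,T \right)} = \frac{335}{36} - \frac{T}{36}$ ($k{\left(S,T \right)} = \frac{-335 + T}{\left(-10\right) 8 + 44} = \frac{-335 + T}{-80 + 44} = \frac{-335 + T}{-36} = \left(-335 + T\right) \left(- \frac{1}{36}\right) = \frac{335}{36} - \frac{T}{36}$)
$J = - \frac{63045}{191549}$ ($J = \frac{126090}{-383098} = 126090 \left(- \frac{1}{383098}\right) = - \frac{63045}{191549} \approx -0.32913$)
$\frac{1}{k{\left(-457 - 296,Y \right)} + J} = \frac{1}{\left(\frac{335}{36} - - \frac{107}{4}\right) - \frac{63045}{191549}} = \frac{1}{\left(\frac{335}{36} + \frac{107}{4}\right) - \frac{63045}{191549}} = \frac{1}{\frac{649}{18} - \frac{63045}{191549}} = \frac{1}{\frac{123180491}{3447882}} = \frac{3447882}{123180491}$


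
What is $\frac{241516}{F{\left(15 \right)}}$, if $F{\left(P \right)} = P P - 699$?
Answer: $- \frac{120758}{237} \approx -509.53$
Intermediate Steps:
$F{\left(P \right)} = -699 + P^{2}$ ($F{\left(P \right)} = P^{2} - 699 = -699 + P^{2}$)
$\frac{241516}{F{\left(15 \right)}} = \frac{241516}{-699 + 15^{2}} = \frac{241516}{-699 + 225} = \frac{241516}{-474} = 241516 \left(- \frac{1}{474}\right) = - \frac{120758}{237}$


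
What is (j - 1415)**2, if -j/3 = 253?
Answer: 4726276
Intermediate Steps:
j = -759 (j = -3*253 = -759)
(j - 1415)**2 = (-759 - 1415)**2 = (-2174)**2 = 4726276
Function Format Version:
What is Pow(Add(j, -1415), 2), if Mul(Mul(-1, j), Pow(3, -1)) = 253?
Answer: 4726276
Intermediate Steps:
j = -759 (j = Mul(-3, 253) = -759)
Pow(Add(j, -1415), 2) = Pow(Add(-759, -1415), 2) = Pow(-2174, 2) = 4726276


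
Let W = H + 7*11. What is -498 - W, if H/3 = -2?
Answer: -569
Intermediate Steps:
H = -6 (H = 3*(-2) = -6)
W = 71 (W = -6 + 7*11 = -6 + 77 = 71)
-498 - W = -498 - 1*71 = -498 - 71 = -569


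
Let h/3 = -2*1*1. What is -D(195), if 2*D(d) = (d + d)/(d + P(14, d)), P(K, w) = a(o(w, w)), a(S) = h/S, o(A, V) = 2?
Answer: -65/64 ≈ -1.0156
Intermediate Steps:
h = -6 (h = 3*(-2*1*1) = 3*(-2*1) = 3*(-2) = -6)
a(S) = -6/S
P(K, w) = -3 (P(K, w) = -6/2 = -6*½ = -3)
D(d) = d/(-3 + d) (D(d) = ((d + d)/(d - 3))/2 = ((2*d)/(-3 + d))/2 = (2*d/(-3 + d))/2 = d/(-3 + d))
-D(195) = -195/(-3 + 195) = -195/192 = -1*65/64 = -65/64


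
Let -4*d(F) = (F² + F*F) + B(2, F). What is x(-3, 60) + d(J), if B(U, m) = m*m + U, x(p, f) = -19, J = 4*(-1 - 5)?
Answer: -903/2 ≈ -451.50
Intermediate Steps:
J = -24 (J = 4*(-6) = -24)
B(U, m) = U + m² (B(U, m) = m² + U = U + m²)
d(F) = -½ - 3*F²/4 (d(F) = -((F² + F*F) + (2 + F²))/4 = -((F² + F²) + (2 + F²))/4 = -(2*F² + (2 + F²))/4 = -(2 + 3*F²)/4 = -½ - 3*F²/4)
x(-3, 60) + d(J) = -19 + (-½ - ¾*(-24)²) = -19 + (-½ - ¾*576) = -19 + (-½ - 432) = -19 - 865/2 = -903/2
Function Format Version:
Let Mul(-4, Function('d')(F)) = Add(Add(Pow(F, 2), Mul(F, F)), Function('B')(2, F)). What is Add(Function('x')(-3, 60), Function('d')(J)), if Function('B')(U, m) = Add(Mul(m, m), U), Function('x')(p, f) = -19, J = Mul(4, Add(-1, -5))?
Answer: Rational(-903, 2) ≈ -451.50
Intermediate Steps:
J = -24 (J = Mul(4, -6) = -24)
Function('B')(U, m) = Add(U, Pow(m, 2)) (Function('B')(U, m) = Add(Pow(m, 2), U) = Add(U, Pow(m, 2)))
Function('d')(F) = Add(Rational(-1, 2), Mul(Rational(-3, 4), Pow(F, 2))) (Function('d')(F) = Mul(Rational(-1, 4), Add(Add(Pow(F, 2), Mul(F, F)), Add(2, Pow(F, 2)))) = Mul(Rational(-1, 4), Add(Add(Pow(F, 2), Pow(F, 2)), Add(2, Pow(F, 2)))) = Mul(Rational(-1, 4), Add(Mul(2, Pow(F, 2)), Add(2, Pow(F, 2)))) = Mul(Rational(-1, 4), Add(2, Mul(3, Pow(F, 2)))) = Add(Rational(-1, 2), Mul(Rational(-3, 4), Pow(F, 2))))
Add(Function('x')(-3, 60), Function('d')(J)) = Add(-19, Add(Rational(-1, 2), Mul(Rational(-3, 4), Pow(-24, 2)))) = Add(-19, Add(Rational(-1, 2), Mul(Rational(-3, 4), 576))) = Add(-19, Add(Rational(-1, 2), -432)) = Add(-19, Rational(-865, 2)) = Rational(-903, 2)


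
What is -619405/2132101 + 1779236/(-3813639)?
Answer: -6155697919631/8131063525539 ≈ -0.75706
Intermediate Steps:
-619405/2132101 + 1779236/(-3813639) = -619405*1/2132101 + 1779236*(-1/3813639) = -619405/2132101 - 1779236/3813639 = -6155697919631/8131063525539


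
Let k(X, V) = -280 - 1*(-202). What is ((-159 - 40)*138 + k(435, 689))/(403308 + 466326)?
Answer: -1530/48313 ≈ -0.031668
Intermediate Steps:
k(X, V) = -78 (k(X, V) = -280 + 202 = -78)
((-159 - 40)*138 + k(435, 689))/(403308 + 466326) = ((-159 - 40)*138 - 78)/(403308 + 466326) = (-199*138 - 78)/869634 = (-27462 - 78)*(1/869634) = -27540*1/869634 = -1530/48313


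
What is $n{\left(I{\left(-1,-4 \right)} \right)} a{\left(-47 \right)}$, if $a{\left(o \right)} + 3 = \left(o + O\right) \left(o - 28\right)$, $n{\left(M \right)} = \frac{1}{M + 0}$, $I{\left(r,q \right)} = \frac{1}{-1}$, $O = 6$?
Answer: $-3072$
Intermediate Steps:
$I{\left(r,q \right)} = -1$
$n{\left(M \right)} = \frac{1}{M}$
$a{\left(o \right)} = -3 + \left(-28 + o\right) \left(6 + o\right)$ ($a{\left(o \right)} = -3 + \left(o + 6\right) \left(o - 28\right) = -3 + \left(6 + o\right) \left(-28 + o\right) = -3 + \left(-28 + o\right) \left(6 + o\right)$)
$n{\left(I{\left(-1,-4 \right)} \right)} a{\left(-47 \right)} = \frac{-171 + \left(-47\right)^{2} - -1034}{-1} = - (-171 + 2209 + 1034) = \left(-1\right) 3072 = -3072$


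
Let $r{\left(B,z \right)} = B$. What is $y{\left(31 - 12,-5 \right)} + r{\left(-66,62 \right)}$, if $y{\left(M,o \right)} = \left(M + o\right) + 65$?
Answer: $13$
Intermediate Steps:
$y{\left(M,o \right)} = 65 + M + o$
$y{\left(31 - 12,-5 \right)} + r{\left(-66,62 \right)} = \left(65 + \left(31 - 12\right) - 5\right) - 66 = \left(65 + 19 - 5\right) - 66 = 79 - 66 = 13$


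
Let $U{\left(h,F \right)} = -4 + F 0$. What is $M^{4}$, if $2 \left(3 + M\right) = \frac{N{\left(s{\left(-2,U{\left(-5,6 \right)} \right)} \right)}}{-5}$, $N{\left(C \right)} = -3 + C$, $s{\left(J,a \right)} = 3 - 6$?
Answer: $\frac{20736}{625} \approx 33.178$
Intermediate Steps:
$U{\left(h,F \right)} = -4$ ($U{\left(h,F \right)} = -4 + 0 = -4$)
$s{\left(J,a \right)} = -3$ ($s{\left(J,a \right)} = 3 - 6 = -3$)
$M = - \frac{12}{5}$ ($M = -3 + \frac{\left(-3 - 3\right) \frac{1}{-5}}{2} = -3 + \frac{\left(-6\right) \left(- \frac{1}{5}\right)}{2} = -3 + \frac{1}{2} \cdot \frac{6}{5} = -3 + \frac{3}{5} = - \frac{12}{5} \approx -2.4$)
$M^{4} = \left(- \frac{12}{5}\right)^{4} = \frac{20736}{625}$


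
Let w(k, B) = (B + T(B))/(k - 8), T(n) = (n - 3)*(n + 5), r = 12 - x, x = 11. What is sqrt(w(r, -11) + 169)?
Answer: sqrt(7770)/7 ≈ 12.593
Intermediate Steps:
r = 1 (r = 12 - 1*11 = 12 - 11 = 1)
T(n) = (-3 + n)*(5 + n)
w(k, B) = (-15 + B**2 + 3*B)/(-8 + k) (w(k, B) = (B + (-15 + B**2 + 2*B))/(k - 8) = (-15 + B**2 + 3*B)/(-8 + k))
sqrt(w(r, -11) + 169) = sqrt((-15 + (-11)**2 + 3*(-11))/(-8 + 1) + 169) = sqrt((-15 + 121 - 33)/(-7) + 169) = sqrt(-1/7*73 + 169) = sqrt(-73/7 + 169) = sqrt(1110/7) = sqrt(7770)/7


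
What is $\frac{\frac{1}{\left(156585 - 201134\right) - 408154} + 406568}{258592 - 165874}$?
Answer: $\frac{184054553303}{41973716754} \approx 4.385$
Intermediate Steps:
$\frac{\frac{1}{\left(156585 - 201134\right) - 408154} + 406568}{258592 - 165874} = \frac{\frac{1}{-44549 - 408154} + 406568}{92718} = \left(\frac{1}{-452703} + 406568\right) \frac{1}{92718} = \left(- \frac{1}{452703} + 406568\right) \frac{1}{92718} = \frac{184054553303}{452703} \cdot \frac{1}{92718} = \frac{184054553303}{41973716754}$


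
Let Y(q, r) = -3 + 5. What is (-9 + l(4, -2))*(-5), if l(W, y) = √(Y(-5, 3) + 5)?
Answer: 45 - 5*√7 ≈ 31.771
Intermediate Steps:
Y(q, r) = 2
l(W, y) = √7 (l(W, y) = √(2 + 5) = √7)
(-9 + l(4, -2))*(-5) = (-9 + √7)*(-5) = 45 - 5*√7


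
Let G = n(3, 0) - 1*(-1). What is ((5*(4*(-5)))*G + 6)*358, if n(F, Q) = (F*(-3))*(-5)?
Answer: -1644652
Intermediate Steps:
n(F, Q) = 15*F (n(F, Q) = -3*F*(-5) = 15*F)
G = 46 (G = 15*3 - 1*(-1) = 45 + 1 = 46)
((5*(4*(-5)))*G + 6)*358 = ((5*(4*(-5)))*46 + 6)*358 = ((5*(-20))*46 + 6)*358 = (-100*46 + 6)*358 = (-4600 + 6)*358 = -4594*358 = -1644652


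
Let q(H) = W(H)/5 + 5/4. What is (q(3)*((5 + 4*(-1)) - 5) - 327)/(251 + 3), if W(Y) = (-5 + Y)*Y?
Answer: -818/635 ≈ -1.2882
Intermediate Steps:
W(Y) = Y*(-5 + Y)
q(H) = 5/4 + H*(-5 + H)/5 (q(H) = (H*(-5 + H))/5 + 5/4 = (H*(-5 + H))*(⅕) + 5*(¼) = H*(-5 + H)/5 + 5/4 = 5/4 + H*(-5 + H)/5)
(q(3)*((5 + 4*(-1)) - 5) - 327)/(251 + 3) = ((5/4 + (⅕)*3*(-5 + 3))*((5 + 4*(-1)) - 5) - 327)/(251 + 3) = ((5/4 + (⅕)*3*(-2))*((5 - 4) - 5) - 327)/254 = ((5/4 - 6/5)*(1 - 5) - 327)*(1/254) = ((1/20)*(-4) - 327)*(1/254) = (-⅕ - 327)*(1/254) = -1636/5*1/254 = -818/635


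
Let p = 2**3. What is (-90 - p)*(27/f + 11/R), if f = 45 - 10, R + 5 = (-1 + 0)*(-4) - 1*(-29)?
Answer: -1141/10 ≈ -114.10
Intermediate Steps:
p = 8
R = 28 (R = -5 + ((-1 + 0)*(-4) - 1*(-29)) = -5 + (-1*(-4) + 29) = -5 + (4 + 29) = -5 + 33 = 28)
f = 35
(-90 - p)*(27/f + 11/R) = (-90 - 1*8)*(27/35 + 11/28) = (-90 - 8)*(27*(1/35) + 11*(1/28)) = -98*(27/35 + 11/28) = -98*163/140 = -1141/10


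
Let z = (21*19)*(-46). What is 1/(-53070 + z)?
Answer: -1/71424 ≈ -1.4001e-5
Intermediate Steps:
z = -18354 (z = 399*(-46) = -18354)
1/(-53070 + z) = 1/(-53070 - 18354) = 1/(-71424) = -1/71424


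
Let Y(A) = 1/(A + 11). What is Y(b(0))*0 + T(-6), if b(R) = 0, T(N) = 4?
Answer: 4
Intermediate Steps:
Y(A) = 1/(11 + A)
Y(b(0))*0 + T(-6) = 0/(11 + 0) + 4 = 0/11 + 4 = (1/11)*0 + 4 = 0 + 4 = 4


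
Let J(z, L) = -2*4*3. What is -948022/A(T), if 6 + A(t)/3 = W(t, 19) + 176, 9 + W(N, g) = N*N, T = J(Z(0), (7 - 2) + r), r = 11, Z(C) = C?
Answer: -948022/2211 ≈ -428.78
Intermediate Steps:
J(z, L) = -24 (J(z, L) = -8*3 = -24)
T = -24
W(N, g) = -9 + N² (W(N, g) = -9 + N*N = -9 + N²)
A(t) = 483 + 3*t² (A(t) = -18 + 3*((-9 + t²) + 176) = -18 + 3*(167 + t²) = -18 + (501 + 3*t²) = 483 + 3*t²)
-948022/A(T) = -948022/(483 + 3*(-24)²) = -948022/(483 + 3*576) = -948022/(483 + 1728) = -948022/2211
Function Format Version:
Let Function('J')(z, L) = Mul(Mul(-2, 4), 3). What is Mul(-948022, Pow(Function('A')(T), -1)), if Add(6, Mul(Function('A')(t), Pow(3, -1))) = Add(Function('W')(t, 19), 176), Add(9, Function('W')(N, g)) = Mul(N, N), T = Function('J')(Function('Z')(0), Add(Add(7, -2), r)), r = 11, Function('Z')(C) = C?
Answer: Rational(-948022, 2211) ≈ -428.78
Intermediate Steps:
Function('J')(z, L) = -24 (Function('J')(z, L) = Mul(-8, 3) = -24)
T = -24
Function('W')(N, g) = Add(-9, Pow(N, 2)) (Function('W')(N, g) = Add(-9, Mul(N, N)) = Add(-9, Pow(N, 2)))
Function('A')(t) = Add(483, Mul(3, Pow(t, 2))) (Function('A')(t) = Add(-18, Mul(3, Add(Add(-9, Pow(t, 2)), 176))) = Add(-18, Mul(3, Add(167, Pow(t, 2)))) = Add(-18, Add(501, Mul(3, Pow(t, 2)))) = Add(483, Mul(3, Pow(t, 2))))
Mul(-948022, Pow(Function('A')(T), -1)) = Mul(-948022, Pow(Add(483, Mul(3, Pow(-24, 2))), -1)) = Mul(-948022, Pow(Add(483, Mul(3, 576)), -1)) = Mul(-948022, Pow(Add(483, 1728), -1)) = Mul(-948022, Pow(2211, -1)) = Mul(-948022, Rational(1, 2211)) = Rational(-948022, 2211)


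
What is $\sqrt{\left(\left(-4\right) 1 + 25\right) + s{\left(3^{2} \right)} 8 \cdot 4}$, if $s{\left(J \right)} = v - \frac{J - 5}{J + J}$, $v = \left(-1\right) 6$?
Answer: $\frac{i \sqrt{1603}}{3} \approx 13.346 i$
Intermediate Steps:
$v = -6$
$s{\left(J \right)} = -6 - \frac{-5 + J}{2 J}$ ($s{\left(J \right)} = -6 - \frac{J - 5}{J + J} = -6 - \frac{-5 + J}{2 J}$)
$\sqrt{\left(\left(-4\right) 1 + 25\right) + s{\left(3^{2} \right)} 8 \cdot 4} = \sqrt{\left(\left(-4\right) 1 + 25\right) + \frac{5 - 13 \cdot 3^{2}}{2 \cdot 3^{2}} \cdot 8 \cdot 4} = \sqrt{\left(-4 + 25\right) + \frac{5 - 117}{2 \cdot 9} \cdot 8 \cdot 4} = \sqrt{21 + \frac{1}{2} \cdot \frac{1}{9} \left(5 - 117\right) 8 \cdot 4} = \sqrt{21 + \frac{1}{2} \cdot \frac{1}{9} \left(-112\right) 8 \cdot 4} = \sqrt{21 + \left(- \frac{56}{9}\right) 8 \cdot 4} = \sqrt{21 - \frac{1792}{9}} = \sqrt{- \frac{1603}{9}} = \frac{i \sqrt{1603}}{3}$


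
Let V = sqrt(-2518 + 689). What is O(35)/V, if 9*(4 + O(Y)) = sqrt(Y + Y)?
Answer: I*sqrt(1829)*(36 - sqrt(70))/16461 ≈ 0.071793*I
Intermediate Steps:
V = I*sqrt(1829) (V = sqrt(-1829) = I*sqrt(1829) ≈ 42.767*I)
O(Y) = -4 + sqrt(2)*sqrt(Y)/9 (O(Y) = -4 + sqrt(Y + Y)/9 = -4 + sqrt(2*Y)/9 = -4 + (sqrt(2)*sqrt(Y))/9 = -4 + sqrt(2)*sqrt(Y)/9)
O(35)/V = (-4 + sqrt(2)*sqrt(35)/9)/((I*sqrt(1829))) = (-4 + sqrt(70)/9)*(-I*sqrt(1829)/1829) = -I*sqrt(1829)*(-4 + sqrt(70)/9)/1829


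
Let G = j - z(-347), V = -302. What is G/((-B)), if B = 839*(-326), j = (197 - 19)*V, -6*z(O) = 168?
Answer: -26864/136757 ≈ -0.19644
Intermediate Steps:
z(O) = -28 (z(O) = -1/6*168 = -28)
j = -53756 (j = (197 - 19)*(-302) = 178*(-302) = -53756)
G = -53728 (G = -53756 - 1*(-28) = -53756 + 28 = -53728)
B = -273514
G/((-B)) = -53728/((-1*(-273514))) = -53728/273514 = -53728*1/273514 = -26864/136757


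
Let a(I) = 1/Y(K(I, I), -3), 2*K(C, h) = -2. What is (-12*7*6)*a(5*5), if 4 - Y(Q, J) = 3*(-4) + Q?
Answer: -504/17 ≈ -29.647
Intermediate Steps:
K(C, h) = -1 (K(C, h) = (½)*(-2) = -1)
Y(Q, J) = 16 - Q (Y(Q, J) = 4 - (3*(-4) + Q) = 4 - (-12 + Q) = 4 + (12 - Q) = 16 - Q)
a(I) = 1/17 (a(I) = 1/(16 - 1*(-1)) = 1/(16 + 1) = 1/17)
(-12*7*6)*a(5*5) = (-12*7*6)*(1/17) = -84*6*(1/17) = -504*1/17 = -504/17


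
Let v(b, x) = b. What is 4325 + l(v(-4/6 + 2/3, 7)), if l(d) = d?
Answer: 4325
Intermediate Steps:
4325 + l(v(-4/6 + 2/3, 7)) = 4325 + (-4/6 + 2/3) = 4325 + (-4*⅙ + 2*(⅓)) = 4325 + (-⅔ + ⅔) = 4325 + 0 = 4325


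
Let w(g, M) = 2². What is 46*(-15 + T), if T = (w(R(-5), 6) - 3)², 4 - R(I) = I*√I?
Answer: -644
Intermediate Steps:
R(I) = 4 - I^(3/2) (R(I) = 4 - I*√I = 4 - I^(3/2))
w(g, M) = 4
T = 1 (T = (4 - 3)² = 1² = 1)
46*(-15 + T) = 46*(-15 + 1) = 46*(-14) = -644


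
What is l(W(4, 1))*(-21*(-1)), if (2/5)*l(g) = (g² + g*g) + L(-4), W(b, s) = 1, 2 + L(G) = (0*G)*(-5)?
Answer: 0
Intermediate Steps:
L(G) = -2 (L(G) = -2 + (0*G)*(-5) = -2 + 0*(-5) = -2 + 0 = -2)
l(g) = -5 + 5*g² (l(g) = 5*((g² + g*g) - 2)/2 = 5*((g² + g²) - 2)/2 = 5*(2*g² - 2)/2 = 5*(-2 + 2*g²)/2 = -5 + 5*g²)
l(W(4, 1))*(-21*(-1)) = (-5 + 5*1²)*(-21*(-1)) = (-5 + 5*1)*21 = (-5 + 5)*21 = 0*21 = 0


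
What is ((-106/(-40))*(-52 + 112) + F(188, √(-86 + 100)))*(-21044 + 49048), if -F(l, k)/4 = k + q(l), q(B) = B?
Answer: -16606372 - 112016*√14 ≈ -1.7026e+7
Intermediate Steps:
F(l, k) = -4*k - 4*l (F(l, k) = -4*(k + l) = -4*k - 4*l)
((-106/(-40))*(-52 + 112) + F(188, √(-86 + 100)))*(-21044 + 49048) = ((-106/(-40))*(-52 + 112) + (-4*√(-86 + 100) - 4*188))*(-21044 + 49048) = (-106*(-1/40)*60 + (-4*√14 - 752))*28004 = ((53/20)*60 + (-752 - 4*√14))*28004 = (159 + (-752 - 4*√14))*28004 = (-593 - 4*√14)*28004 = -16606372 - 112016*√14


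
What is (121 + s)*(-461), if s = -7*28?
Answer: 34575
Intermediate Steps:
s = -196
(121 + s)*(-461) = (121 - 196)*(-461) = -75*(-461) = 34575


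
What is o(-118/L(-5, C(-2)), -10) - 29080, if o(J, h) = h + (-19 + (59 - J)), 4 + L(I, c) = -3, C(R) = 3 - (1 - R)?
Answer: -203468/7 ≈ -29067.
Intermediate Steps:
C(R) = 2 + R (C(R) = 3 + (-1 + R) = 2 + R)
L(I, c) = -7 (L(I, c) = -4 - 3 = -7)
o(J, h) = 40 + h - J (o(J, h) = h + (40 - J) = 40 + h - J)
o(-118/L(-5, C(-2)), -10) - 29080 = (40 - 10 - (-118)/(-7)) - 29080 = (40 - 10 - (-118)*(-1)/7) - 29080 = (40 - 10 - 1*118/7) - 29080 = (40 - 10 - 118/7) - 29080 = 92/7 - 29080 = -203468/7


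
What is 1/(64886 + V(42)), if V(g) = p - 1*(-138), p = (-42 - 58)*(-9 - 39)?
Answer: 1/69824 ≈ 1.4322e-5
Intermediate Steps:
p = 4800 (p = -100*(-48) = 4800)
V(g) = 4938 (V(g) = 4800 - 1*(-138) = 4800 + 138 = 4938)
1/(64886 + V(42)) = 1/(64886 + 4938) = 1/69824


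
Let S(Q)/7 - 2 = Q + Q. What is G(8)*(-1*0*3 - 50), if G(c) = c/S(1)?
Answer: -100/7 ≈ -14.286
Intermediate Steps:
S(Q) = 14 + 14*Q (S(Q) = 14 + 7*(Q + Q) = 14 + 7*(2*Q) = 14 + 14*Q)
G(c) = c/28 (G(c) = c/(14 + 14*1) = c/(14 + 14) = c/28)
G(8)*(-1*0*3 - 50) = ((1/28)*8)*(-1*0*3 - 50) = 2*(0*3 - 50)/7 = 2*(0 - 50)/7 = (2/7)*(-50) = -100/7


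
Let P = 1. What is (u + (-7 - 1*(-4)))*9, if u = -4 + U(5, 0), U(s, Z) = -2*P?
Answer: -81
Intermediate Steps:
U(s, Z) = -2 (U(s, Z) = -2*1 = -2)
u = -6 (u = -4 - 2 = -6)
(u + (-7 - 1*(-4)))*9 = (-6 + (-7 - 1*(-4)))*9 = (-6 + (-7 + 4))*9 = (-6 - 3)*9 = -9*9 = -81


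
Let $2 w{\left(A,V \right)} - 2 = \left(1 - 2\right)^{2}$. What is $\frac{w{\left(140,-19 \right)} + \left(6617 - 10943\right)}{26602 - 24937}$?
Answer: $- \frac{961}{370} \approx -2.5973$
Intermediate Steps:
$w{\left(A,V \right)} = \frac{3}{2}$ ($w{\left(A,V \right)} = 1 + \frac{\left(1 - 2\right)^{2}}{2} = 1 + \frac{\left(-1\right)^{2}}{2} = 1 + \frac{1}{2} \cdot 1 = 1 + \frac{1}{2} = \frac{3}{2}$)
$\frac{w{\left(140,-19 \right)} + \left(6617 - 10943\right)}{26602 - 24937} = \frac{\frac{3}{2} + \left(6617 - 10943\right)}{26602 - 24937} = \frac{\frac{3}{2} - 4326}{26602 - 24937} = - \frac{8649}{2 \cdot 1665} = \left(- \frac{8649}{2}\right) \frac{1}{1665} = - \frac{961}{370}$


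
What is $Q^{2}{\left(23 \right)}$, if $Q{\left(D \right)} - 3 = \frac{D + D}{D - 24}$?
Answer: $1849$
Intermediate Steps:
$Q{\left(D \right)} = 3 + \frac{2 D}{-24 + D}$ ($Q{\left(D \right)} = 3 + \frac{D + D}{D - 24} = 3 + \frac{2 D}{-24 + D}$)
$Q^{2}{\left(23 \right)} = \left(\frac{-72 + 5 \cdot 23}{-24 + 23}\right)^{2} = \left(\frac{-72 + 115}{-1}\right)^{2} = \left(\left(-1\right) 43\right)^{2} = \left(-43\right)^{2} = 1849$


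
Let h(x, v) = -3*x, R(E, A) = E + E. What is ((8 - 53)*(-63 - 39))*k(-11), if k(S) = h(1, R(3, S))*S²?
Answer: -1666170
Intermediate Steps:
R(E, A) = 2*E
k(S) = -3*S² (k(S) = (-3*1)*S² = -3*S²)
((8 - 53)*(-63 - 39))*k(-11) = ((8 - 53)*(-63 - 39))*(-3*(-11)²) = (-45*(-102))*(-3*121) = 4590*(-363) = -1666170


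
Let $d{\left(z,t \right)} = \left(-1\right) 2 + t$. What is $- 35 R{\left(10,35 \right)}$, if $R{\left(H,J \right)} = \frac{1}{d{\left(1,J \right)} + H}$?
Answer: $- \frac{35}{43} \approx -0.81395$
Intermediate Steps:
$d{\left(z,t \right)} = -2 + t$
$R{\left(H,J \right)} = \frac{1}{-2 + H + J}$ ($R{\left(H,J \right)} = \frac{1}{\left(-2 + J\right) + H} = \frac{1}{-2 + H + J}$)
$- 35 R{\left(10,35 \right)} = - \frac{35}{-2 + 10 + 35} = - \frac{35}{43}$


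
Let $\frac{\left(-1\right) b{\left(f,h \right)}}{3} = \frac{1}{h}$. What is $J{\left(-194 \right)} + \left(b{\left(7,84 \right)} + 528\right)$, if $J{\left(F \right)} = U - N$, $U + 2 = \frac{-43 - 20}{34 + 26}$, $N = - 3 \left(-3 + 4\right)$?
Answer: $\frac{18477}{35} \approx 527.91$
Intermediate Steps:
$b{\left(f,h \right)} = - \frac{3}{h}$
$N = -3$ ($N = \left(-3\right) 1 = -3$)
$U = - \frac{61}{20}$ ($U = -2 + \frac{-43 - 20}{34 + 26} = -2 - \frac{63}{60} = -2 - \frac{21}{20} = - \frac{61}{20} \approx -3.05$)
$J{\left(F \right)} = - \frac{1}{20}$ ($J{\left(F \right)} = - \frac{61}{20} - -3 = - \frac{61}{20} + 3 = - \frac{1}{20}$)
$J{\left(-194 \right)} + \left(b{\left(7,84 \right)} + 528\right) = - \frac{1}{20} + \left(- \frac{3}{84} + 528\right) = - \frac{1}{20} + \left(\left(-3\right) \frac{1}{84} + 528\right) = - \frac{1}{20} + \left(- \frac{1}{28} + 528\right) = - \frac{1}{20} + \frac{14783}{28} = \frac{18477}{35}$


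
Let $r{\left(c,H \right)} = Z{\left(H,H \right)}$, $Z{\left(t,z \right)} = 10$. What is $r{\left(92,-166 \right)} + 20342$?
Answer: $20352$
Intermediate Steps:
$r{\left(c,H \right)} = 10$
$r{\left(92,-166 \right)} + 20342 = 10 + 20342 = 20352$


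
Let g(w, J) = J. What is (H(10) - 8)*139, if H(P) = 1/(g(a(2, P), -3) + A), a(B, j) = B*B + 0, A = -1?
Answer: -4587/4 ≈ -1146.8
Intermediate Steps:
a(B, j) = B**2 (a(B, j) = B**2 + 0 = B**2)
H(P) = -1/4 (H(P) = 1/(-3 - 1) = 1/(-4) = -1/4)
(H(10) - 8)*139 = (-1/4 - 8)*139 = -33/4*139 = -4587/4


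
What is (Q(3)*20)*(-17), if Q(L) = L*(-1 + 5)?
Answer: -4080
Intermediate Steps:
Q(L) = 4*L (Q(L) = L*4 = 4*L)
(Q(3)*20)*(-17) = ((4*3)*20)*(-17) = (12*20)*(-17) = 240*(-17) = -4080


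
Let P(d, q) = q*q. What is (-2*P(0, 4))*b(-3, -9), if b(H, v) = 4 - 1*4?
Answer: 0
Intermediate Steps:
b(H, v) = 0 (b(H, v) = 4 - 4 = 0)
P(d, q) = q²
(-2*P(0, 4))*b(-3, -9) = -2*4²*0 = -2*16*0 = -32*0 = 0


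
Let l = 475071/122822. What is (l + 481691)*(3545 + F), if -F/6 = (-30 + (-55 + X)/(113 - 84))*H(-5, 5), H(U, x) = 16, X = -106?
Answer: 411652214879897/122822 ≈ 3.3516e+9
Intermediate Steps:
l = 475071/122822 (l = 475071*(1/122822) = 475071/122822 ≈ 3.8680)
F = 98976/29 (F = -6*(-30 + (-55 - 106)/(113 - 84))*16 = -6*(-30 - 161/29)*16 = -(-6186)*16/29 = -6*(-16496/29) = 98976/29 ≈ 3413.0)
(l + 481691)*(3545 + F) = (475071/122822 + 481691)*(3545 + 98976/29) = (59162727073/122822)*(201781/29) = 411652214879897/122822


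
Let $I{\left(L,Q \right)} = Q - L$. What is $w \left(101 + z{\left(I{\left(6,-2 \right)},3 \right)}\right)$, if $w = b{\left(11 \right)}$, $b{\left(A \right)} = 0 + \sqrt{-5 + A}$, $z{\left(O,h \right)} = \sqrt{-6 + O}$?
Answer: $\sqrt{6} \left(101 + i \sqrt{14}\right) \approx 247.4 + 9.1651 i$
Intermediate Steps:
$b{\left(A \right)} = \sqrt{-5 + A}$
$w = \sqrt{6}$ ($w = \sqrt{-5 + 11} = \sqrt{6} \approx 2.4495$)
$w \left(101 + z{\left(I{\left(6,-2 \right)},3 \right)}\right) = \sqrt{6} \left(101 + \sqrt{-6 - 8}\right) = \sqrt{6} \left(101 + \sqrt{-14}\right) = \sqrt{6} \left(101 + i \sqrt{14}\right)$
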